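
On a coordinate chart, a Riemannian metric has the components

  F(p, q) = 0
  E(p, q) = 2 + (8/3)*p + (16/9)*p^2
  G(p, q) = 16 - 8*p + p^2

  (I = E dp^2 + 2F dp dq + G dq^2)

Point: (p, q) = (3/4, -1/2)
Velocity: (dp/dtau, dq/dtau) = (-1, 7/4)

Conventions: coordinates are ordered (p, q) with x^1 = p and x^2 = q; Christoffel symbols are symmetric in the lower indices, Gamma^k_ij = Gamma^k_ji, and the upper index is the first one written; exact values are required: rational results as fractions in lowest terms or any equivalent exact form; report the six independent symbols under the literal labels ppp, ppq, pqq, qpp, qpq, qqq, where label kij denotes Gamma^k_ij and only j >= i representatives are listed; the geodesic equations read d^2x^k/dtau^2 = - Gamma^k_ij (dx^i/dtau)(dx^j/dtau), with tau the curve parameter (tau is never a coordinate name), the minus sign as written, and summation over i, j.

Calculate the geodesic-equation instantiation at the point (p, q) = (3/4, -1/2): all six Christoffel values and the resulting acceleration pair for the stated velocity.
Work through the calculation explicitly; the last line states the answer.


E = 5, F = 0, G = 169/16 at the point
E_p = 16/3, E_q = 0, F_p = 0, F_q = 0, G_p = -13/2, G_q = 0
EG - F^2 = 845/16;  g^inv = (16/845) * [[169/16, 0], [0, 5]]
first-kind symbols [ij,l] = (1/2)(d_i g_jl + d_j g_il - d_l g_ij): [pp,p] = E_p/2 = 8/3, [pp,q] = F_p - E_q/2 = 0, [pq,p] = E_q/2 = 0, [pq,q] = G_p/2 = -13/4, [qq,p] = F_q - G_p/2 = 13/4, [qq,q] = G_q/2 = 0
Gamma^p_ij = (G*[ij,p] - F*[ij,q])/(EG - F^2), Gamma^q_ij = (E*[ij,q] - F*[ij,p])/(EG - F^2)
Gamma_ppp = 8/15, Gamma_ppq = 0, Gamma_pqq = 13/20, Gamma_qpp = 0, Gamma_qpq = -4/13, Gamma_qqq = 0
d^2p/dtau^2 = -(Gamma_ppp*(-1)^2 + 2*Gamma_ppq*(-1)*(7/4) + Gamma_pqq*(7/4)^2) = -2423/960
d^2q/dtau^2 = -(Gamma_qpp*(-1)^2 + 2*Gamma_qpq*(-1)*(7/4) + Gamma_qqq*(7/4)^2) = -14/13

Answer: Gamma_ppp = 8/15, Gamma_ppq = 0, Gamma_pqq = 13/20, Gamma_qpp = 0, Gamma_qpq = -4/13, Gamma_qqq = 0; accelerations (d^2p/dtau^2, d^2q/dtau^2) = (-2423/960, -14/13)


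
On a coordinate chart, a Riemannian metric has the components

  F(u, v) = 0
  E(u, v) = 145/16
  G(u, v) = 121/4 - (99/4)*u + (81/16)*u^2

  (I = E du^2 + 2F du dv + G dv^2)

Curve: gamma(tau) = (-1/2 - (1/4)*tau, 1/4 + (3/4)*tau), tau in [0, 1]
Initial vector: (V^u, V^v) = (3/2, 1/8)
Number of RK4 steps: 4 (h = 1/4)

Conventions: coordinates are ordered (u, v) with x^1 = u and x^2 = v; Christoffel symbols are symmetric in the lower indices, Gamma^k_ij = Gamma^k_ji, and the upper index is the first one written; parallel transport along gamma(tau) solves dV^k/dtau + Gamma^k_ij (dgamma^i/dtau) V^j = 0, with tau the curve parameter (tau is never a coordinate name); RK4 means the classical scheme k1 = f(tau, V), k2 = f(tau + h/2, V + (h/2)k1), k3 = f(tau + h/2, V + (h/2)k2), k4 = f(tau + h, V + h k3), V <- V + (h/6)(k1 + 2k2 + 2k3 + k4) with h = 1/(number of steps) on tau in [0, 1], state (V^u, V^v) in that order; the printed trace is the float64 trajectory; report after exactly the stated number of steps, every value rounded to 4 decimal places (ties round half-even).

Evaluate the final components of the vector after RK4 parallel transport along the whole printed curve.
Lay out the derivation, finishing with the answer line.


gamma'(tau) = (-1/4, 3/4); f(tau, V)^k = -Gamma^k_ij(gamma(tau)) gamma'^i(tau) V^j; h = 1/4; intermediate values shown to 6 dp
curve data and Christoffel symbols at the stage parameters:
  tau = 0.000000: gamma = (-0.500000, 0.250000), gamma' = (-0.250000, 0.750000); Gamma_uuu = 0.000000, Gamma_uuv = 0.000000, Gamma_uvv = 1.644828, Gamma_vuu = 0.000000, Gamma_vuv = -0.339623, Gamma_vvv = 0.000000
  tau = 0.125000: gamma = (-0.531250, 0.343750), gamma' = (-0.250000, 0.750000); Gamma_uuu = 0.000000, Gamma_uuv = 0.000000, Gamma_uvv = 1.662284, Gamma_vuu = 0.000000, Gamma_vuv = -0.336056, Gamma_vvv = 0.000000
  tau = 0.250000: gamma = (-0.562500, 0.437500), gamma' = (-0.250000, 0.750000); Gamma_uuu = 0.000000, Gamma_uuv = 0.000000, Gamma_uvv = 1.679741, Gamma_vuu = 0.000000, Gamma_vuv = -0.332564, Gamma_vvv = 0.000000
  tau = 0.375000: gamma = (-0.593750, 0.531250), gamma' = (-0.250000, 0.750000); Gamma_uuu = 0.000000, Gamma_uuv = 0.000000, Gamma_uvv = 1.697198, Gamma_vuu = 0.000000, Gamma_vuv = -0.329143, Gamma_vvv = 0.000000
  tau = 0.500000: gamma = (-0.625000, 0.625000), gamma' = (-0.250000, 0.750000); Gamma_uuu = 0.000000, Gamma_uuv = 0.000000, Gamma_uvv = 1.714655, Gamma_vuu = 0.000000, Gamma_vuv = -0.325792, Gamma_vvv = 0.000000
  tau = 0.625000: gamma = (-0.656250, 0.718750), gamma' = (-0.250000, 0.750000); Gamma_uuu = 0.000000, Gamma_uuv = 0.000000, Gamma_uvv = 1.732112, Gamma_vuu = 0.000000, Gamma_vuv = -0.322508, Gamma_vvv = 0.000000
  tau = 0.750000: gamma = (-0.687500, 0.812500), gamma' = (-0.250000, 0.750000); Gamma_uuu = 0.000000, Gamma_uuv = 0.000000, Gamma_uvv = 1.749569, Gamma_vuu = 0.000000, Gamma_vuv = -0.319290, Gamma_vvv = 0.000000
  tau = 0.875000: gamma = (-0.718750, 0.906250), gamma' = (-0.250000, 0.750000); Gamma_uuu = 0.000000, Gamma_uuv = 0.000000, Gamma_uvv = 1.767026, Gamma_vuu = 0.000000, Gamma_vuv = -0.316136, Gamma_vvv = 0.000000
  tau = 1.000000: gamma = (-0.750000, 1.000000), gamma' = (-0.250000, 0.750000); Gamma_uuu = 0.000000, Gamma_uuv = 0.000000, Gamma_uvv = 1.784483, Gamma_vuu = 0.000000, Gamma_vuv = -0.313043, Gamma_vvv = 0.000000
step 0: V^u = 1.5000, V^v = 0.1250
step 1: k1 = (-0.154203, 0.371462), k2 = (-0.213728, 0.358802), k3 = (-0.211755, 0.357060), k4 = (-0.269932, 0.343116); V <- V + (h/6)(k1 + 2k2 + 2k3 + k4): V^u = 1.4469, V^v = 0.2144
step 2: k1 = (-0.270139, 0.343055), k2 = (-0.327531, 0.327662), k3 = (-0.325082, 0.326049), k4 = (-0.380578, 0.309572); V <- V + (h/6)(k1 + 2k2 + 2k3 + k4): V^u = 1.3654, V^v = 0.2961
step 3: k1 = (-0.380779, 0.309504), k2 = (-0.434915, 0.291753), k3 = (-0.432032, 0.290295), k4 = (-0.483762, 0.271670); V <- V + (h/6)(k1 + 2k2 + 2k3 + k4): V^u = 1.2571, V^v = 0.3688
step 4: k1 = (-0.483954, 0.271596), k2 = (-0.533775, 0.251887), k3 = (-0.530510, 0.250605), k4 = (-0.577461, 0.230241); V <- V + (h/6)(k1 + 2k2 + 2k3 + k4): V^u = 1.1242, V^v = 0.4316

Answer: V^u = 1.1242, V^v = 0.4316


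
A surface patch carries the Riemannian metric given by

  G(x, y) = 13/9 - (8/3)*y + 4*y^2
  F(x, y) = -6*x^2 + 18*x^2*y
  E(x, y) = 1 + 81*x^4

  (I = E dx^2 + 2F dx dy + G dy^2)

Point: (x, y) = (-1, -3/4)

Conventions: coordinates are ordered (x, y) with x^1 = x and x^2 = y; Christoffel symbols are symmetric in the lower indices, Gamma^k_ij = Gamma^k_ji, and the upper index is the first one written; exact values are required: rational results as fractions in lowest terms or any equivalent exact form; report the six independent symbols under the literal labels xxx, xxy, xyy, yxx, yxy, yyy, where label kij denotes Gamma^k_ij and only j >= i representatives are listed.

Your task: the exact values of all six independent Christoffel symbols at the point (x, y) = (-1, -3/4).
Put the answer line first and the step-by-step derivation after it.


Answer: Gamma_xxx = -5832/3121, Gamma_xxy = 0, Gamma_xyy = 648/3121, Gamma_yxx = 1404/3121, Gamma_yxy = 0, Gamma_yyy = -156/3121

E = 82, F = -39/2, G = 205/36 at the point
E_x = -324, E_y = 0, F_x = 39, F_y = 18, G_x = 0, G_y = -26/3
EG - F^2 = 3121/36;  g^inv = (36/3121) * [[205/36, 39/2], [39/2, 82]]
first-kind symbols [ij,l] = (1/2)(d_i g_jl + d_j g_il - d_l g_ij): [xx,x] = E_x/2 = -162, [xx,y] = F_x - E_y/2 = 39, [xy,x] = E_y/2 = 0, [xy,y] = G_x/2 = 0, [yy,x] = F_y - G_x/2 = 18, [yy,y] = G_y/2 = -13/3
Gamma^x_ij = (G*[ij,x] - F*[ij,y])/(EG - F^2), Gamma^y_ij = (E*[ij,y] - F*[ij,x])/(EG - F^2)


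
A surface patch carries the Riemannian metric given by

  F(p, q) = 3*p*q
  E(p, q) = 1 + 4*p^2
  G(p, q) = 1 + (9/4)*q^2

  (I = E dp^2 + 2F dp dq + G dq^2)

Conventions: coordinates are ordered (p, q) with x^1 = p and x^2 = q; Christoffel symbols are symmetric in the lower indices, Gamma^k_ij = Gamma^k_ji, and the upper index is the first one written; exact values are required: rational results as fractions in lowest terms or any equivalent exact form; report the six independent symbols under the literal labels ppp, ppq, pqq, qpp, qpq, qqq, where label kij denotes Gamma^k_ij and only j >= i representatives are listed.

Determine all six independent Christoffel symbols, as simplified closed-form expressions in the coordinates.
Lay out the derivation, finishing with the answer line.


E = 1 + 4*p^2; F = 3*p*q; G = 1 + (9/4)*q^2
Gamma^k_ij = (1/2) g^{kl} (d_i g_jl + d_j g_il - d_l g_ij), with g^inv = (1/(EG-F^2)) [[G, -F], [-F, E]]
first partials: E_p = 8*p, E_q = 0, F_p = 3*q, F_q = 3*p, G_p = 0, G_q = (9/2)*q
D = EG - F^2 = 1 + (9/4)*q^2 + 4*p^2
expanded: Gamma^p_pp = (G E_p - 2F F_p + F E_q)/(2D), Gamma^p_pq = (G E_q - F G_p)/(2D), Gamma^p_qq = (2G F_q - G G_p - F G_q)/(2D), Gamma^q_pp = (2E F_p - E E_q - F E_p)/(2D), Gamma^q_pq = (E G_p - F E_q)/(2D), Gamma^q_qq = (E G_q - 2F F_q + F G_p)/(2D); substitute and cancel common factors

Answer: Gamma_ppp = 16*p/(16*p^2 + 9*q^2 + 4), Gamma_ppq = 0, Gamma_pqq = 12*p/(16*p^2 + 9*q^2 + 4), Gamma_qpp = 12*q/(16*p^2 + 9*q^2 + 4), Gamma_qpq = 0, Gamma_qqq = 9*q/(16*p^2 + 9*q^2 + 4)


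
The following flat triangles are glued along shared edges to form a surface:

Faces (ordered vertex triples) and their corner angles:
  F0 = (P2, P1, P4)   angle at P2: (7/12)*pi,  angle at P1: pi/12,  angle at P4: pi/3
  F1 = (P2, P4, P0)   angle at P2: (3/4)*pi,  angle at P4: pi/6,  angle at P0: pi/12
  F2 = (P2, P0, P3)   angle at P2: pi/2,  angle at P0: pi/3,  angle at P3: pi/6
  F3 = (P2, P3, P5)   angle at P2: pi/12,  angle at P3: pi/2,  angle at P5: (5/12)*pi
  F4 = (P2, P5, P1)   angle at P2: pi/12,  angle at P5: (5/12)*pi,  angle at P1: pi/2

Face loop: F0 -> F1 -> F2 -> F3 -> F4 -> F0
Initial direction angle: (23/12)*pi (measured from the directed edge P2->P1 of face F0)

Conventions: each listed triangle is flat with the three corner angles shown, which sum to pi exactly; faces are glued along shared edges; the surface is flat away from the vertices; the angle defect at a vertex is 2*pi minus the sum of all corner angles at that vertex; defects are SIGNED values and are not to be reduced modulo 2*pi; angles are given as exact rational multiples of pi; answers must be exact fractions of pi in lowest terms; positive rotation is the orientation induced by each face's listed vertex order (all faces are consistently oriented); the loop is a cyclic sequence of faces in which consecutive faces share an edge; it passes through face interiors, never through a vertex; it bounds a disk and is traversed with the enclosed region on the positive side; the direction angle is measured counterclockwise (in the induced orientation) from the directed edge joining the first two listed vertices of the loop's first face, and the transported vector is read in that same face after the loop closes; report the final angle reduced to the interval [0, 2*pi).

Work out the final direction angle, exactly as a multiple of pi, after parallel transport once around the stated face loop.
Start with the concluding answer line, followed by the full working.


Answer: final direction angle = (23/12)*pi

enclosed vertex P2: corner angles sum to 2*pi, defect = 2*pi - 2*pi = 0
summing the enclosed defects onto the initial angle, mod 2*pi in the induced orientation:
final angle = (23/12)*pi + 0 = (23/12)*pi (mod 2*pi)


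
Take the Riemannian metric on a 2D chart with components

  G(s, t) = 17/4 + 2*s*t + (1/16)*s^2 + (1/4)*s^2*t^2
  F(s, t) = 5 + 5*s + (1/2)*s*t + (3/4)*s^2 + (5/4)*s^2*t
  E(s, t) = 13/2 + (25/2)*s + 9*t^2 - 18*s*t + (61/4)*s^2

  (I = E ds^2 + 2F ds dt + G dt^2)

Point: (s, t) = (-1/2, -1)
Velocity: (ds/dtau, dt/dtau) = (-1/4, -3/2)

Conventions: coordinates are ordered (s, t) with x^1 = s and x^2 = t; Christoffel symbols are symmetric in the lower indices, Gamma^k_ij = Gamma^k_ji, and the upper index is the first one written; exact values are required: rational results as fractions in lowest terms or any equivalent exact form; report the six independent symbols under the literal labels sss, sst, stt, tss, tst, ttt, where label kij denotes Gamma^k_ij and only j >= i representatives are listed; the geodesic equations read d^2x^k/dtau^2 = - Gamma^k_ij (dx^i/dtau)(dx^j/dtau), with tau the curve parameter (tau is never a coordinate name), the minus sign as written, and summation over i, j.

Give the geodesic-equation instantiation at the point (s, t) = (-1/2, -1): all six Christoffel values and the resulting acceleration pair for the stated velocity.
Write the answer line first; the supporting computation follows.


Answer: Gamma_sss = 554/521, Gamma_sst = -21444/15109, Gamma_stt = 16323/30218, Gamma_tss = 656/521, Gamma_tst = 7286/15109, Gamma_ttt = -5616/15109; accelerations (d^2s/dtau^2, d^2t/dtau^2) = (-6569/30218, 11965/30218)

E = 65/16, F = 21/8, G = 341/64 at the point
E_s = 61/4, E_t = -9, F_s = 5, F_t = 1/16, G_s = -37/16, G_t = -9/8
EG - F^2 = 15109/1024;  g^inv = (1024/15109) * [[341/64, -21/8], [-21/8, 65/16]]
first-kind symbols [ij,l] = (1/2)(d_i g_jl + d_j g_il - d_l g_ij): [ss,s] = E_s/2 = 61/8, [ss,t] = F_s - E_t/2 = 19/2, [st,s] = E_t/2 = -9/2, [st,t] = G_s/2 = -37/32, [tt,s] = F_t - G_s/2 = 39/32, [tt,t] = G_t/2 = -9/16
Gamma^s_ij = (G*[ij,s] - F*[ij,t])/(EG - F^2), Gamma^t_ij = (E*[ij,t] - F*[ij,s])/(EG - F^2)
Gamma_sss = 554/521, Gamma_sst = -21444/15109, Gamma_stt = 16323/30218, Gamma_tss = 656/521, Gamma_tst = 7286/15109, Gamma_ttt = -5616/15109
d^2s/dtau^2 = -(Gamma_sss*(-1/4)^2 + 2*Gamma_sst*(-1/4)*(-3/2) + Gamma_stt*(-3/2)^2) = -6569/30218
d^2t/dtau^2 = -(Gamma_tss*(-1/4)^2 + 2*Gamma_tst*(-1/4)*(-3/2) + Gamma_ttt*(-3/2)^2) = 11965/30218


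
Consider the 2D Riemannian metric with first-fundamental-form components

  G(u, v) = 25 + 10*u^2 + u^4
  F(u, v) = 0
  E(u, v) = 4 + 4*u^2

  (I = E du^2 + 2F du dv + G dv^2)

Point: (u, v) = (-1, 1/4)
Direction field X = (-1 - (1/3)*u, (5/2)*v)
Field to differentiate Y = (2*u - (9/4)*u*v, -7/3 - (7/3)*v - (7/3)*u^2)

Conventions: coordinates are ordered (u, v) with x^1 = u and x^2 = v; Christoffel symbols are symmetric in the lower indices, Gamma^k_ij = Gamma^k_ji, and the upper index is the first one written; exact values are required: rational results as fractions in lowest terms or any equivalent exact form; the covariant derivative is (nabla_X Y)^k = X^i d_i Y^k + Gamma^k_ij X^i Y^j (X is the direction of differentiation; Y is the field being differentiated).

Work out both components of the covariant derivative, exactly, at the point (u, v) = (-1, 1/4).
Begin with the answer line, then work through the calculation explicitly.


Answer: (nabla_X Y)^u = -317/64, (nabla_X Y)^v = -6263/1152

E = 8, F = 0, G = 36 at the point
E_u = -8, E_v = 0, F_u = 0, F_v = 0, G_u = -24, G_v = 0
EG - F^2 = 288;  g^inv = (1/288) * [[36, 0], [0, 8]]
first-kind symbols [ij,l] = (1/2)(d_i g_jl + d_j g_il - d_l g_ij): [uu,u] = E_u/2 = -4, [uu,v] = F_u - E_v/2 = 0, [uv,u] = E_v/2 = 0, [uv,v] = G_u/2 = -12, [vv,u] = F_v - G_u/2 = 12, [vv,v] = G_v/2 = 0
Gamma^u_ij = (G*[ij,u] - F*[ij,v])/(EG - F^2), Gamma^v_ij = (E*[ij,v] - F*[ij,u])/(EG - F^2)
Gamma_uuu = -1/2, Gamma_uuv = 0, Gamma_uvv = 3/2, Gamma_vuu = 0, Gamma_vuv = -1/3, Gamma_vvv = 0
X = (-2/3, 5/8), Y = (-23/16, -21/4) at the point


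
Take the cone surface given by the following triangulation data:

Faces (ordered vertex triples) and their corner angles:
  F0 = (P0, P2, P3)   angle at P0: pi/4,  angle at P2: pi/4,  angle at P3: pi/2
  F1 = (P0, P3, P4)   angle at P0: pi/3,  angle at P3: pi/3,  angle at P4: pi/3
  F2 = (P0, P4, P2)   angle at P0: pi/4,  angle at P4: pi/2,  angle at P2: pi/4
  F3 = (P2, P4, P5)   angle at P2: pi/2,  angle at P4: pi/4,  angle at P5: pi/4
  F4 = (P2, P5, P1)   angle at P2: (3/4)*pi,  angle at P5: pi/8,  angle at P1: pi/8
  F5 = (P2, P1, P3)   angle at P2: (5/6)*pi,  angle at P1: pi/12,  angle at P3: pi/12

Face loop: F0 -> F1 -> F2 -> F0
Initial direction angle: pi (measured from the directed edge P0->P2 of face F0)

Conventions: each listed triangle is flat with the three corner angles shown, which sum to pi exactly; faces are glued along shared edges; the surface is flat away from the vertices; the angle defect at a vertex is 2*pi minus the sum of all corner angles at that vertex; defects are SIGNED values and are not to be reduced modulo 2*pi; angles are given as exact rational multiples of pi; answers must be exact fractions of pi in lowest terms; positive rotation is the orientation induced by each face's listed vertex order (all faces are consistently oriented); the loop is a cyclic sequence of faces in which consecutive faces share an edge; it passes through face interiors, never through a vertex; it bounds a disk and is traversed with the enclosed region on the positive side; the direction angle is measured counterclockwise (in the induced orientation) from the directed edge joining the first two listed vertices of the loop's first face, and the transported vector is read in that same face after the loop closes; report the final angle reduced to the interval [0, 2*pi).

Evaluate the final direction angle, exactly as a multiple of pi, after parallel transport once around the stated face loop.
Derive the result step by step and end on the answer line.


enclosed vertex P0: corner angles sum to (5/6)*pi, defect = 2*pi - (5/6)*pi = (7/6)*pi
the rotation equals the total enclosed defect, so the final angle is initial + defects (mod 2*pi)
final angle = pi + (7/6)*pi = pi/6 (mod 2*pi)

Answer: final direction angle = pi/6


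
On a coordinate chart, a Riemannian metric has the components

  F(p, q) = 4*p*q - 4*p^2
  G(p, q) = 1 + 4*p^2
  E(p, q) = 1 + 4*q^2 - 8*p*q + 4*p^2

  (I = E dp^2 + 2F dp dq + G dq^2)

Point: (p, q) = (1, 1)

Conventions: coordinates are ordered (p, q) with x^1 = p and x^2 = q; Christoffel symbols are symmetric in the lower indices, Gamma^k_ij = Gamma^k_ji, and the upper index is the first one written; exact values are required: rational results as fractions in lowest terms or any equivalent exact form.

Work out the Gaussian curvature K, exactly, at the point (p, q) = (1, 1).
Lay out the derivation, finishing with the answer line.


E = 1, F = 0, G = 5, EG - F^2 = 5 at the point
E_p = 0, E_q = 0, F_p = -4, F_q = 4, G_p = 8, G_q = 0
E_qq = 8, F_pq = 4, G_pp = 8
Using the Brioschi determinant formula for K from the metric derivatives:
M1 = [[-E_qq/2 + F_pq - G_pp/2, E_p/2, F_p - E_q/2], [F_q - G_p/2, E, F], [G_q/2, F, G]] = [[-4, 0, -4], [0, 1, 0], [0, 0, 5]]; det M1 = -20
M2 = [[0, E_q/2, G_p/2], [E_q/2, E, F], [G_p/2, F, G]] = [[0, 0, 4], [0, 1, 0], [4, 0, 5]]; det M2 = -16
det M1 - det M2 = -4; K = -4 / (5)^2 = -4/25

Answer: K = -4/25


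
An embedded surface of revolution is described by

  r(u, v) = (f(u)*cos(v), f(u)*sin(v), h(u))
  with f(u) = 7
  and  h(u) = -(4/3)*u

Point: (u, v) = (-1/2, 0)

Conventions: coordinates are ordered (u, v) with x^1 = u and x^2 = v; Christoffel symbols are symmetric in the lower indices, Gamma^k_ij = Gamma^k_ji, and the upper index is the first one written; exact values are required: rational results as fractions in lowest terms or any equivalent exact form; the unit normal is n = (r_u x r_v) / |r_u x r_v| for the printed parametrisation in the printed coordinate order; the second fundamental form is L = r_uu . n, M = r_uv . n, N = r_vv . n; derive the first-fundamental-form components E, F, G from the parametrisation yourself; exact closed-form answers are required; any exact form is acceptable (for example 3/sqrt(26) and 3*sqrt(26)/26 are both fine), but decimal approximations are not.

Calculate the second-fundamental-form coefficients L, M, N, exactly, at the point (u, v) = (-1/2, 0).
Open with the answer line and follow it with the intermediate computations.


Answer: L = 0, M = 0, N = -7

f = 7, f' = 0, f'' = 0, h' = -4/3, h'' = 0
E = 16/9, F = 0, G = 49; answer radicand W^2 = 16/9
unnormalised second-form numerators: l = 0, m = 0, n = -28/3; L = l/sqrt(16/9), and similarly M = m/sqrt(W^2), N = n/sqrt(W^2)


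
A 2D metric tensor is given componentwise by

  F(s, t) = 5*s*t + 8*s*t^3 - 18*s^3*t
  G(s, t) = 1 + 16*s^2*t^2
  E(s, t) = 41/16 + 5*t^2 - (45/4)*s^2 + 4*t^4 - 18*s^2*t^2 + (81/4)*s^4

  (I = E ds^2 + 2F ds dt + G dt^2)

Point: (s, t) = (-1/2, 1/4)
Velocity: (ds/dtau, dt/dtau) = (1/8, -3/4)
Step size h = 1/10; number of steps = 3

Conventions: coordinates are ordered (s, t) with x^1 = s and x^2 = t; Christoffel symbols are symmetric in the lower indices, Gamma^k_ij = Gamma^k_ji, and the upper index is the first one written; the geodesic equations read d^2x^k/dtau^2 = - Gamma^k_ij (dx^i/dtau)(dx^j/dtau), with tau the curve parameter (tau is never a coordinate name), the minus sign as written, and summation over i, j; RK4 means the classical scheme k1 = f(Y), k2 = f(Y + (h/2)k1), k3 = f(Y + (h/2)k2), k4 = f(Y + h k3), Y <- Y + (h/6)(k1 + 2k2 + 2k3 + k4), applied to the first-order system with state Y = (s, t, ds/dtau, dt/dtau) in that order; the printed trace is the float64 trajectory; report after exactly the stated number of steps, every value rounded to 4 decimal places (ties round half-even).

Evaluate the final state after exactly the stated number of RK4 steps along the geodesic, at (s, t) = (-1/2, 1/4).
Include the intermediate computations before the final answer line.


f(Y) = (ds/dtau, dt/dtau, -Gamma^s_ij Y'^i Y'^j, -Gamma^t_ij Y'^i Y'^j) with the Gammas evaluated at the stage position; h = 0.100000; intermediate values shown to 6 dp
step 0: s = -0.5000, t = 0.2500, ds/dtau = 0.1250, dt/dtau = -0.7500
step 1:
  k1: at (s, t) = (-0.500000, 0.250000), (ds/dtau, dt/dtau) = (0.125000, -0.750000); Gamma_sss = 0.857143, Gamma_sst = 0.190476, Gamma_stt = -0.380952, Gamma_tss = -1.714286, Gamma_tst = -0.380952, Gamma_ttt = 0.761905; k1 = (0.125000, -0.750000, 0.236607, -0.473214)
  k2: at (s, t) = (-0.493750, 0.212500), (ds/dtau, dt/dtau) = (0.136830, -0.773661); Gamma_sss = 0.875077, Gamma_sst = 0.167385, Gamma_stt = -0.388923, Gamma_tss = -1.509727, Gamma_tst = -0.288780, Gamma_ttt = 0.670990; k2 = (0.136830, -0.773661, 0.251845, -0.434496)
  k3: at (s, t) = (-0.493158, 0.211317), (ds/dtau, dt/dtau) = (0.137592, -0.771725); Gamma_sss = 0.880991, Gamma_sst = 0.167779, Gamma_stt = -0.391551, Gamma_tss = -1.499645, Gamma_tst = -0.285597, Gamma_ttt = 0.666509; k3 = (0.137592, -0.771725, 0.252144, -0.429206)
  k4: at (s, t) = (-0.486241, 0.172828), (ds/dtau, dt/dtau) = (0.150214, -0.792921); Gamma_sss = 0.916708, Gamma_sst = 0.144814, Gamma_stt = -0.407426, Gamma_tss = -1.253625, Gamma_tst = -0.198037, Gamma_ttt = 0.557167; k4 = (0.150214, -0.792921, 0.269970, -0.369192)
  Y <- Y + (h/6)(k1 + 2k2 + 2k3 + k4): s = -0.4863, t = 0.1728, ds/dtau = 0.1502, dt/dtau = -0.7928
step 2:
  k1: at (s, t) = (-0.486266, 0.172772), (ds/dtau, dt/dtau) = (0.150243, -0.792830); Gamma_sss = 0.916310, Gamma_sst = 0.144697, Gamma_stt = -0.407249, Gamma_tss = -1.253493, Gamma_tst = -0.197942, Gamma_ttt = 0.557108; k1 = (0.150243, -0.792830, 0.269776, -0.369048)
  k2: at (s, t) = (-0.478754, 0.133130), (ds/dtau, dt/dtau) = (0.163731, -0.811283); Gamma_sss = 0.969024, Gamma_sst = 0.119761, Gamma_stt = -0.430677, Gamma_tss = -0.972539, Gamma_tst = -0.120196, Gamma_ttt = 0.432240; k2 = (0.163731, -0.811283, 0.289302, -0.290351)
  k3: at (s, t) = (-0.478079, 0.132208), (ds/dtau, dt/dtau) = (0.164708, -0.807348); Gamma_sss = 0.976723, Gamma_sst = 0.120045, Gamma_stt = -0.434099, Gamma_tss = -0.962948, Gamma_tst = -0.118352, Gamma_ttt = 0.427977; k3 = (0.164708, -0.807348, 0.288380, -0.284313)
  k4: at (s, t) = (-0.469795, 0.092037), (ds/dtau, dt/dtau) = (0.179081, -0.821261); Gamma_sss = 1.047642, Gamma_sst = 0.091219, Gamma_stt = -0.465619, Gamma_tss = -0.661874, Gamma_tst = -0.057630, Gamma_ttt = 0.294166; k4 = (0.179081, -0.821261, 0.307280, -0.194132)
  Y <- Y + (h/6)(k1 + 2k2 + 2k3 + k4): s = -0.4698, t = 0.0919, ds/dtau = 0.1791, dt/dtau = -0.8214
step 3:
  k1: at (s, t) = (-0.469829, 0.091916), (ds/dtau, dt/dtau) = (0.179116, -0.821372); Gamma_sss = 1.047165, Gamma_sst = 0.091051, Gamma_stt = -0.465407, Gamma_tss = -0.661206, Gamma_tst = -0.057492, Gamma_ttt = 0.293869; k1 = (0.179116, -0.821372, 0.307183, -0.193963)
  k2: at (s, t) = (-0.460873, 0.050847), (ds/dtau, dt/dtau) = (0.194475, -0.831070); Gamma_sss = 1.130439, Gamma_sst = 0.055431, Gamma_stt = -0.502417, Gamma_tss = -0.353976, Gamma_tst = -0.017357, Gamma_ttt = 0.157323; k2 = (0.194475, -0.831070, 0.322172, -0.100882)
  k3: at (s, t) = (-0.460105, 0.050362), (ds/dtau, dt/dtau) = (0.195225, -0.826416); Gamma_sss = 1.138462, Gamma_sst = 0.055384, Gamma_stt = -0.505983, Gamma_tss = -0.348905, Gamma_tst = -0.016974, Gamma_ttt = 0.155069; k3 = (0.195225, -0.826416, 0.320049, -0.098086)
  k4: at (s, t) = (-0.450306, 0.009274), (ds/dtau, dt/dtau) = (0.211121, -0.831181); Gamma_sss = 1.228150, Gamma_sst = 0.011242, Gamma_stt = -0.545845, Gamma_tss = -0.060757, Gamma_tst = -0.000556, Gamma_ttt = 0.027003; k4 = (0.211121, -0.831181, 0.326307, -0.016143)
  Y <- Y + (h/6)(k1 + 2k2 + 2k3 + k4): s = -0.4503, t = 0.0091, ds/dtau = 0.2111, dt/dtau = -0.8315

Answer: s = -0.4503, t = 0.0091, ds/dtau = 0.2111, dt/dtau = -0.8315


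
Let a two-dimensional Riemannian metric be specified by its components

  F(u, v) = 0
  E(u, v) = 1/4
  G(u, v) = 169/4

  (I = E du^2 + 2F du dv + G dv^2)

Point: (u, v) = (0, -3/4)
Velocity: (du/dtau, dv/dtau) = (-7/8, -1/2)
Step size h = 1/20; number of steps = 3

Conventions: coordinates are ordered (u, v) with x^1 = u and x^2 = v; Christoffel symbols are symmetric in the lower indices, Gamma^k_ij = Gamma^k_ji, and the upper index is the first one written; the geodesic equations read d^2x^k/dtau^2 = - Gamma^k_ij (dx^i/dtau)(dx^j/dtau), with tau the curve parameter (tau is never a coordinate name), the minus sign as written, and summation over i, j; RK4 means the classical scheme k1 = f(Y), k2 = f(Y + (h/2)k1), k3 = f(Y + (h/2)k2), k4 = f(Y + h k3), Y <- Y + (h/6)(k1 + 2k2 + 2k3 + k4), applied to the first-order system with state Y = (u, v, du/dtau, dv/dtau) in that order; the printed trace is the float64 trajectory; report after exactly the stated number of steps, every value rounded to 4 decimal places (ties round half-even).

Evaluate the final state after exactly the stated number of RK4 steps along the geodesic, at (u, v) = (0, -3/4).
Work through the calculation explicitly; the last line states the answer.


f(Y) = (du/dtau, dv/dtau, -Gamma^u_ij Y'^i Y'^j, -Gamma^v_ij Y'^i Y'^j) with the Gammas evaluated at the stage position; h = 0.050000; intermediate values shown to 6 dp
step 0: u = 0.0000, v = -0.7500, du/dtau = -0.8750, dv/dtau = -0.5000
step 1:
  k1: at (u, v) = (0.000000, -0.750000), (du/dtau, dv/dtau) = (-0.875000, -0.500000); Gamma_uuu = 0.000000, Gamma_uuv = 0.000000, Gamma_uvv = 0.000000, Gamma_vuu = 0.000000, Gamma_vuv = 0.000000, Gamma_vvv = 0.000000; k1 = (-0.875000, -0.500000, 0.000000, 0.000000)
  k2: at (u, v) = (-0.021875, -0.762500), (du/dtau, dv/dtau) = (-0.875000, -0.500000); Gamma_uuu = 0.000000, Gamma_uuv = 0.000000, Gamma_uvv = 0.000000, Gamma_vuu = 0.000000, Gamma_vuv = 0.000000, Gamma_vvv = 0.000000; k2 = (-0.875000, -0.500000, 0.000000, 0.000000)
  k3: at (u, v) = (-0.021875, -0.762500), (du/dtau, dv/dtau) = (-0.875000, -0.500000); Gamma_uuu = 0.000000, Gamma_uuv = 0.000000, Gamma_uvv = 0.000000, Gamma_vuu = 0.000000, Gamma_vuv = 0.000000, Gamma_vvv = 0.000000; k3 = (-0.875000, -0.500000, 0.000000, 0.000000)
  k4: at (u, v) = (-0.043750, -0.775000), (du/dtau, dv/dtau) = (-0.875000, -0.500000); Gamma_uuu = 0.000000, Gamma_uuv = 0.000000, Gamma_uvv = 0.000000, Gamma_vuu = 0.000000, Gamma_vuv = 0.000000, Gamma_vvv = 0.000000; k4 = (-0.875000, -0.500000, 0.000000, 0.000000)
  Y <- Y + (h/6)(k1 + 2k2 + 2k3 + k4): u = -0.0437, v = -0.7750, du/dtau = -0.8750, dv/dtau = -0.5000
step 2:
  k1: at (u, v) = (-0.043750, -0.775000), (du/dtau, dv/dtau) = (-0.875000, -0.500000); Gamma_uuu = 0.000000, Gamma_uuv = 0.000000, Gamma_uvv = 0.000000, Gamma_vuu = 0.000000, Gamma_vuv = 0.000000, Gamma_vvv = 0.000000; k1 = (-0.875000, -0.500000, 0.000000, 0.000000)
  k2: at (u, v) = (-0.065625, -0.787500), (du/dtau, dv/dtau) = (-0.875000, -0.500000); Gamma_uuu = 0.000000, Gamma_uuv = 0.000000, Gamma_uvv = 0.000000, Gamma_vuu = 0.000000, Gamma_vuv = 0.000000, Gamma_vvv = 0.000000; k2 = (-0.875000, -0.500000, 0.000000, 0.000000)
  k3: at (u, v) = (-0.065625, -0.787500), (du/dtau, dv/dtau) = (-0.875000, -0.500000); Gamma_uuu = 0.000000, Gamma_uuv = 0.000000, Gamma_uvv = 0.000000, Gamma_vuu = 0.000000, Gamma_vuv = 0.000000, Gamma_vvv = 0.000000; k3 = (-0.875000, -0.500000, 0.000000, 0.000000)
  k4: at (u, v) = (-0.087500, -0.800000), (du/dtau, dv/dtau) = (-0.875000, -0.500000); Gamma_uuu = 0.000000, Gamma_uuv = 0.000000, Gamma_uvv = 0.000000, Gamma_vuu = 0.000000, Gamma_vuv = 0.000000, Gamma_vvv = 0.000000; k4 = (-0.875000, -0.500000, 0.000000, 0.000000)
  Y <- Y + (h/6)(k1 + 2k2 + 2k3 + k4): u = -0.0875, v = -0.8000, du/dtau = -0.8750, dv/dtau = -0.5000
step 3:
  k1: at (u, v) = (-0.087500, -0.800000), (du/dtau, dv/dtau) = (-0.875000, -0.500000); Gamma_uuu = 0.000000, Gamma_uuv = 0.000000, Gamma_uvv = 0.000000, Gamma_vuu = 0.000000, Gamma_vuv = 0.000000, Gamma_vvv = 0.000000; k1 = (-0.875000, -0.500000, 0.000000, 0.000000)
  k2: at (u, v) = (-0.109375, -0.812500), (du/dtau, dv/dtau) = (-0.875000, -0.500000); Gamma_uuu = 0.000000, Gamma_uuv = 0.000000, Gamma_uvv = 0.000000, Gamma_vuu = 0.000000, Gamma_vuv = 0.000000, Gamma_vvv = 0.000000; k2 = (-0.875000, -0.500000, 0.000000, 0.000000)
  k3: at (u, v) = (-0.109375, -0.812500), (du/dtau, dv/dtau) = (-0.875000, -0.500000); Gamma_uuu = 0.000000, Gamma_uuv = 0.000000, Gamma_uvv = 0.000000, Gamma_vuu = 0.000000, Gamma_vuv = 0.000000, Gamma_vvv = 0.000000; k3 = (-0.875000, -0.500000, 0.000000, 0.000000)
  k4: at (u, v) = (-0.131250, -0.825000), (du/dtau, dv/dtau) = (-0.875000, -0.500000); Gamma_uuu = 0.000000, Gamma_uuv = 0.000000, Gamma_uvv = 0.000000, Gamma_vuu = 0.000000, Gamma_vuv = 0.000000, Gamma_vvv = 0.000000; k4 = (-0.875000, -0.500000, 0.000000, 0.000000)
  Y <- Y + (h/6)(k1 + 2k2 + 2k3 + k4): u = -0.1312, v = -0.8250, du/dtau = -0.8750, dv/dtau = -0.5000

Answer: u = -0.1312, v = -0.8250, du/dtau = -0.8750, dv/dtau = -0.5000


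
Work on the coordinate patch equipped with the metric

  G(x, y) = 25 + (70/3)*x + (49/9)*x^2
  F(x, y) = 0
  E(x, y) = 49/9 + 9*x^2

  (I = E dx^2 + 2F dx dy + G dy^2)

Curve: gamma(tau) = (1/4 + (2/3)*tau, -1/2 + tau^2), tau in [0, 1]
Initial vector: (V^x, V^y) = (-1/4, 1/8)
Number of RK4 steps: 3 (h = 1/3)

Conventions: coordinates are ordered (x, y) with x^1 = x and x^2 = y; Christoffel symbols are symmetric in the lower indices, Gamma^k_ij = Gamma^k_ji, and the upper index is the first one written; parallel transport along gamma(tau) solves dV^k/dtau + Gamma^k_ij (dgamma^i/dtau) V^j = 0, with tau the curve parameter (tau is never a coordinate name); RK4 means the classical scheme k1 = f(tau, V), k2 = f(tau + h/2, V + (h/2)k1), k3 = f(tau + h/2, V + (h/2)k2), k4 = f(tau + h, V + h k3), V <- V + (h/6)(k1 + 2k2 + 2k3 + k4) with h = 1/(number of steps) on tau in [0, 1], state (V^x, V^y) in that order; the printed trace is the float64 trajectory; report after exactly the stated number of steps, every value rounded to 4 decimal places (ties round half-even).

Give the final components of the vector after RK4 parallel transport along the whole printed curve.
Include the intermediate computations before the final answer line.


gamma'(tau) = (2/3, 2*tau); f(tau, V)^k = -Gamma^k_ij(gamma(tau)) gamma'^i(tau) V^j; h = 1/3; intermediate values shown to 6 dp
curve data and Christoffel symbols at the stage parameters:
  tau = 0.000000: gamma = (0.250000, -0.500000), gamma' = (0.666667, 0.000000); Gamma_xxx = 0.374566, Gamma_xxy = 0.000000, Gamma_xyy = -2.168786, Gamma_yxx = 0.000000, Gamma_yxy = 0.417910, Gamma_yyy = 0.000000
  tau = 0.166667: gamma = (0.361111, -0.472222), gamma' = (0.666667, 0.333333); Gamma_xxx = 0.491081, Gamma_xxy = 0.000000, Gamma_xyy = -2.059928, Gamma_yxx = 0.000000, Gamma_yxy = 0.399366, Gamma_yyy = 0.000000
  tau = 0.333333: gamma = (0.472222, -0.388889), gamma' = (0.666667, 0.666667); Gamma_xxx = 0.570363, Gamma_xxy = 0.000000, Gamma_xyy = -1.910738, Gamma_yxx = 0.000000, Gamma_yxy = 0.382398, Gamma_yyy = 0.000000
  tau = 0.500000: gamma = (0.583333, -0.250000), gamma' = (0.666667, 1.000000); Gamma_xxx = 0.617143, Gamma_xxy = 0.000000, Gamma_xyy = -1.744762, Gamma_yxx = 0.000000, Gamma_yxy = 0.366812, Gamma_yyy = 0.000000
  tau = 0.666667: gamma = (0.694444, -0.055556), gamma' = (0.666667, 1.333333); Gamma_xxx = 0.638751, Gamma_xxy = 0.000000, Gamma_xyy = -1.578740, Gamma_yxx = 0.000000, Gamma_yxy = 0.352448, Gamma_yyy = 0.000000
  tau = 0.833333: gamma = (0.805556, 0.194444), gamma' = (0.666667, 1.666667); Gamma_xxx = 0.642462, Gamma_xxy = 0.000000, Gamma_xyy = -1.422496, Gamma_yxx = 0.000000, Gamma_yxy = 0.339166, Gamma_yyy = 0.000000
  tau = 1.000000: gamma = (0.916667, 0.500000), gamma' = (0.666667, 2.000000); Gamma_xxx = 0.634277, Gamma_xxy = 0.000000, Gamma_xyy = -1.280655, Gamma_yxx = 0.000000, Gamma_yxy = 0.326848, Gamma_yyy = 0.000000
step 0: V^x = -0.2500, V^y = 0.1250
step 1: k1 = (0.062428, -0.034826), k2 = (0.160285, 0.000160), k3 = (0.158950, -0.003563), k4 = (0.232629, 0.018662); V <- V + (h/6)(k1 + 2k2 + 2k3 + k4): V^x = -0.1981, V^y = 0.1237
step 2: k1 = (0.232943, 0.018970), k2 = (0.286931, 0.027409), k3 = (0.285683, 0.023765), k4 = (0.320934, 0.017428); V <- V + (h/6)(k1 + 2k2 + 2k3 + k4): V^x = -0.1037, V^y = 0.1314
step 3: k1 = (0.320840, 0.017870), k2 = (0.340194, -0.001976), k3 = (0.330971, -0.003051), k4 = (0.331250, -0.032719); V <- V + (h/6)(k1 + 2k2 + 2k3 + k4): V^x = 0.0071, V^y = 0.1300

Answer: V^x = 0.0071, V^y = 0.1300


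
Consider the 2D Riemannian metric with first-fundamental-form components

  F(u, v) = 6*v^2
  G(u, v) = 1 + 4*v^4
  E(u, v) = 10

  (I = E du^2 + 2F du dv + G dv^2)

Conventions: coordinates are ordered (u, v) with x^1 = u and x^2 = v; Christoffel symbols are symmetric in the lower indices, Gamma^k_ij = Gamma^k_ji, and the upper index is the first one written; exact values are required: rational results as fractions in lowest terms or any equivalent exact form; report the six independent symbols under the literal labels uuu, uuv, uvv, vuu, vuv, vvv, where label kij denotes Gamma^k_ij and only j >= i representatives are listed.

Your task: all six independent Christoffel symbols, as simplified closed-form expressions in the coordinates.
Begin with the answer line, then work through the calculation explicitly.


Answer: Gamma_uuu = 0, Gamma_uuv = 0, Gamma_uvv = 6*v/(2*v^4 + 5), Gamma_vuu = 0, Gamma_vuv = 0, Gamma_vvv = 4*v^3/(2*v^4 + 5)

E = 10; F = 6*v^2; G = 1 + 4*v^4
Gamma^k_ij = (1/2) g^{kl} (d_i g_jl + d_j g_il - d_l g_ij), with g^inv = (1/(EG-F^2)) [[G, -F], [-F, E]]
first partials: E_u = 0, E_v = 0, F_u = 0, F_v = 12*v, G_u = 0, G_v = 16*v^3
D = EG - F^2 = 10 + 4*v^4
expanded: Gamma^u_uu = (G E_u - 2F F_u + F E_v)/(2D), Gamma^u_uv = (G E_v - F G_u)/(2D), Gamma^u_vv = (2G F_v - G G_u - F G_v)/(2D), Gamma^v_uu = (2E F_u - E E_v - F E_u)/(2D), Gamma^v_uv = (E G_u - F E_v)/(2D), Gamma^v_vv = (E G_v - 2F F_v + F G_u)/(2D); substitute and cancel common factors


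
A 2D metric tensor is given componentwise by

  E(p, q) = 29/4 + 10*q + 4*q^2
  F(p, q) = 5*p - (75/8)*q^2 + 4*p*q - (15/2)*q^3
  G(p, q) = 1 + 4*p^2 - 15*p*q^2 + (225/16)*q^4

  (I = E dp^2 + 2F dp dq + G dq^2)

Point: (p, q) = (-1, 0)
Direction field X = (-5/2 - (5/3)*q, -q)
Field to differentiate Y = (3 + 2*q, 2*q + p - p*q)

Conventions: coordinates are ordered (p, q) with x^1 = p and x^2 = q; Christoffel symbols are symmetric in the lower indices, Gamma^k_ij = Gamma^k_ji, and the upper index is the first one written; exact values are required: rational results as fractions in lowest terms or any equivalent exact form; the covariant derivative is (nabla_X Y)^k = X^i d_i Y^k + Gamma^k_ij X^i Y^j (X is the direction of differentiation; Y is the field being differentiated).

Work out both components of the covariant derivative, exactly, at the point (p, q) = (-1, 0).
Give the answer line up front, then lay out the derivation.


Answer: (nabla_X Y)^p = 10/9, (nabla_X Y)^q = -61/18

E = 29/4, F = -5, G = 5 at the point
E_p = 0, E_q = 10, F_p = 5, F_q = -4, G_p = -8, G_q = 0
EG - F^2 = 45/4;  g^inv = (4/45) * [[5, 5], [5, 29/4]]
first-kind symbols [ij,l] = (1/2)(d_i g_jl + d_j g_il - d_l g_ij): [pp,p] = E_p/2 = 0, [pp,q] = F_p - E_q/2 = 0, [pq,p] = E_q/2 = 5, [pq,q] = G_p/2 = -4, [qq,p] = F_q - G_p/2 = 0, [qq,q] = G_q/2 = 0
Gamma^p_ij = (G*[ij,p] - F*[ij,q])/(EG - F^2), Gamma^q_ij = (E*[ij,q] - F*[ij,p])/(EG - F^2)
Gamma_ppp = 0, Gamma_ppq = 4/9, Gamma_pqq = 0, Gamma_qpp = 0, Gamma_qpq = -16/45, Gamma_qqq = 0
X = (-5/2, 0), Y = (3, -1) at the point


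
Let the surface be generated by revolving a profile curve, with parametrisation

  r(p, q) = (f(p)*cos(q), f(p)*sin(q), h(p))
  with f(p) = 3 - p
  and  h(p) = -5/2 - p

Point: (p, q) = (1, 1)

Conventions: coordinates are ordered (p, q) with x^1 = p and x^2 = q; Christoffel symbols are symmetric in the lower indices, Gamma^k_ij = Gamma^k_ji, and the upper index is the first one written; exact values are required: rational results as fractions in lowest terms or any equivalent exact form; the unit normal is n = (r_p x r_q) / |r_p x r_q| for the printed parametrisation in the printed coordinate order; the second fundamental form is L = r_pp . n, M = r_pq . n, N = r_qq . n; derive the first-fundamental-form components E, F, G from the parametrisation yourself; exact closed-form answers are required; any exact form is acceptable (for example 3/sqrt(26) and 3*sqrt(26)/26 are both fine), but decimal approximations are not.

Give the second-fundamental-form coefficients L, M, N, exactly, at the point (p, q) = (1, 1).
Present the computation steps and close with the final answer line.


f = 2, f' = -1, f'' = 0, h' = -1, h'' = 0
E = 2, F = 0, G = 4; answer radicand W^2 = 2
unnormalised second-form numerators: l = 0, m = 0, n = -2; L = l/sqrt(2), and similarly M = m/sqrt(W^2), N = n/sqrt(W^2)

Answer: L = 0, M = 0, N = -sqrt(2)


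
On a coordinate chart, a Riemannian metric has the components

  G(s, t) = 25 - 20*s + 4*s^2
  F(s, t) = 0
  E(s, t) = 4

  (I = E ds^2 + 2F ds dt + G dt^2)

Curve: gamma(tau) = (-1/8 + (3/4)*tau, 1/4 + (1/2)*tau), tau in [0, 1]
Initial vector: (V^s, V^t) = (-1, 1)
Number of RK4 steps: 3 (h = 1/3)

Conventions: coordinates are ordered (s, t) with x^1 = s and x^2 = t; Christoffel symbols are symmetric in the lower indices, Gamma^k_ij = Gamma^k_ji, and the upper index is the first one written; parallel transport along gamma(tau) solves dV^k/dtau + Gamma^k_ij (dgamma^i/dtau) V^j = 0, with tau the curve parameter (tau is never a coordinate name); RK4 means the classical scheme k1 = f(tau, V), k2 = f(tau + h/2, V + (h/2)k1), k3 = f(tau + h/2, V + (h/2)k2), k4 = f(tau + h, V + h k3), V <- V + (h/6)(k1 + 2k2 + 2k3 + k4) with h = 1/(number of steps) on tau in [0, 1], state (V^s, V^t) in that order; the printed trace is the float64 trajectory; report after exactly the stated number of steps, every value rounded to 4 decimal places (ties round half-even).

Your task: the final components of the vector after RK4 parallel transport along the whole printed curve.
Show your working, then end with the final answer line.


gamma'(tau) = (3/4, 1/2); f(tau, V)^k = -Gamma^k_ij(gamma(tau)) gamma'^i(tau) V^j; h = 1/3; intermediate values shown to 6 dp
curve data and Christoffel symbols at the stage parameters:
  tau = 0.000000: gamma = (-0.125000, 0.250000), gamma' = (0.750000, 0.500000); Gamma_sss = 0.000000, Gamma_sst = 0.000000, Gamma_stt = 2.625000, Gamma_tss = 0.000000, Gamma_tst = -0.380952, Gamma_ttt = 0.000000
  tau = 0.166667: gamma = (0.000000, 0.333333), gamma' = (0.750000, 0.500000); Gamma_sss = 0.000000, Gamma_sst = 0.000000, Gamma_stt = 2.500000, Gamma_tss = 0.000000, Gamma_tst = -0.400000, Gamma_ttt = 0.000000
  tau = 0.333333: gamma = (0.125000, 0.416667), gamma' = (0.750000, 0.500000); Gamma_sss = 0.000000, Gamma_sst = 0.000000, Gamma_stt = 2.375000, Gamma_tss = 0.000000, Gamma_tst = -0.421053, Gamma_ttt = 0.000000
  tau = 0.500000: gamma = (0.250000, 0.500000), gamma' = (0.750000, 0.500000); Gamma_sss = 0.000000, Gamma_sst = 0.000000, Gamma_stt = 2.250000, Gamma_tss = 0.000000, Gamma_tst = -0.444444, Gamma_ttt = 0.000000
  tau = 0.666667: gamma = (0.375000, 0.583333), gamma' = (0.750000, 0.500000); Gamma_sss = 0.000000, Gamma_sst = 0.000000, Gamma_stt = 2.125000, Gamma_tss = 0.000000, Gamma_tst = -0.470588, Gamma_ttt = 0.000000
  tau = 0.833333: gamma = (0.500000, 0.666667), gamma' = (0.750000, 0.500000); Gamma_sss = 0.000000, Gamma_sst = 0.000000, Gamma_stt = 2.000000, Gamma_tss = 0.000000, Gamma_tst = -0.500000, Gamma_ttt = 0.000000
  tau = 1.000000: gamma = (0.625000, 0.750000), gamma' = (0.750000, 0.500000); Gamma_sss = 0.000000, Gamma_sst = 0.000000, Gamma_stt = 1.875000, Gamma_tss = 0.000000, Gamma_tst = -0.533333, Gamma_ttt = 0.000000
step 0: V^s = -1.0000, V^t = 1.0000
step 1: k1 = (-1.312500, 0.095238), k2 = (-1.269841, 0.061012), k3 = (-1.262711, 0.060723), k4 = (-1.211536, 0.023044); V <- V + (h/6)(k1 + 2k2 + 2k3 + k4): V^s = -1.4216, V^t = 1.0201
step 2: k1 = (-1.211365, 0.022848), k2 = (-1.151893, -0.019479), k3 = (-1.143957, -0.019628), k4 = (-1.076902, -0.066496); V <- V + (h/6)(k1 + 2k2 + 2k3 + k4): V^s = -1.8038, V^t = 1.0133
step 3: k1 = (-1.076660, -0.066788), k2 = (-1.002196, -0.119997), k3 = (-0.993328, -0.120220), k4 = (-0.912425, -0.180018); V <- V + (h/6)(k1 + 2k2 + 2k3 + k4): V^s = -2.1361, V^t = 0.9729

Answer: V^s = -2.1361, V^t = 0.9729
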